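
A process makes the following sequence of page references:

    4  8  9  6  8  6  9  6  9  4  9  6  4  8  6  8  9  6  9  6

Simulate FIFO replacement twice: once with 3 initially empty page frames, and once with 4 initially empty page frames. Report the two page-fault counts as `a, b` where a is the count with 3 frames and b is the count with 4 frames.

8, 4

3 frames: F F F F . . . . . F . . . F . . F F . . → 8 faults.
4 frames: F F F F . . . . . . . . . . . . . . . . → 4 faults.
4 < 8: adding a frame reduced faults, as is typical.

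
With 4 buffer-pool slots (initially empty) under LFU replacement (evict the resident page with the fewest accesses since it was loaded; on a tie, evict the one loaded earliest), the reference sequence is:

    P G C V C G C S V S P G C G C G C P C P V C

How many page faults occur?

P → fault, frames {P}
G → fault, frames {P,G}
C → fault, frames {P,G,C}
V → fault, frames {P,G,C,V}
C → hit
G → hit
C → hit
S → fault, evict P, frames {G,C,V,S}
V → hit
S → hit
P → fault, evict G, frames {C,V,S,P}
G → fault, evict P, frames {C,V,S,G}
C → hit
G → hit
C → hit
G → hit
C → hit
P → fault, evict V, frames {C,S,G,P}
C → hit
P → hit
V → fault, evict S, frames {C,G,P,V}
C → hit
Page faults: 9.

9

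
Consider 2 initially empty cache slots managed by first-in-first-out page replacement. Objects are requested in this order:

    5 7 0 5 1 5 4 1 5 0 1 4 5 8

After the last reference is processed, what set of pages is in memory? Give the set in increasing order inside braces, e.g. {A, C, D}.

{5, 8}

5 → miss, frames [5]
7 → miss, frames [5, 7]
0 → miss, evict 5, frames [7, 0]
5 → miss, evict 7, frames [0, 5]
1 → miss, evict 0, frames [5, 1]
5 → hit
4 → miss, evict 5, frames [1, 4]
1 → hit
5 → miss, evict 1, frames [4, 5]
0 → miss, evict 4, frames [5, 0]
1 → miss, evict 5, frames [0, 1]
4 → miss, evict 0, frames [1, 4]
5 → miss, evict 1, frames [4, 5]
8 → miss, evict 4, frames [5, 8]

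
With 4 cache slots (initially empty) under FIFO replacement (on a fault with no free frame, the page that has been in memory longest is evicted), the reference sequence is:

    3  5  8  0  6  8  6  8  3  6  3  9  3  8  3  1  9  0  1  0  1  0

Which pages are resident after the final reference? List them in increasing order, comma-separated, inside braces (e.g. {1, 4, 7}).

{0, 1, 8, 9}

3 -> fault, frames {3}
5 -> fault, frames {3,5}
8 -> fault, frames {3,5,8}
0 -> fault, frames {3,5,8,0}
6 -> fault, evict 3, frames {5,8,0,6}
8 -> hit
6 -> hit
8 -> hit
3 -> fault, evict 5, frames {8,0,6,3}
6 -> hit
3 -> hit
9 -> fault, evict 8, frames {0,6,3,9}
3 -> hit
8 -> fault, evict 0, frames {6,3,9,8}
3 -> hit
1 -> fault, evict 6, frames {3,9,8,1}
9 -> hit
0 -> fault, evict 3, frames {9,8,1,0}
1 -> hit
0 -> hit
1 -> hit
0 -> hit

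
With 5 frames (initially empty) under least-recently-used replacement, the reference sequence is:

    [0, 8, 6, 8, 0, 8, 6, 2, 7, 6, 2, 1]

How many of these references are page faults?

0: miss, frames (0)
8: miss, frames (0 8)
6: miss, frames (0 8 6)
8: hit
0: hit
8: hit
6: hit
2: miss, frames (0 8 6 2)
7: miss, frames (0 8 6 2 7)
6: hit
2: hit
1: miss, evict 0, frames (8 7 6 2 1)
Page faults: 6.

6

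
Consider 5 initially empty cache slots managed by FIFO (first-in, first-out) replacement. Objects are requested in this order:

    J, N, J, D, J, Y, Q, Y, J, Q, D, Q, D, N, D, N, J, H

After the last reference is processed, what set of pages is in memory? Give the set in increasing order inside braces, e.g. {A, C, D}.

J -> fault, frames {J}
N -> fault, frames {J,N}
J -> hit
D -> fault, frames {J,N,D}
J -> hit
Y -> fault, frames {J,N,D,Y}
Q -> fault, frames {J,N,D,Y,Q}
Y -> hit
J -> hit
Q -> hit
D -> hit
Q -> hit
D -> hit
N -> hit
D -> hit
N -> hit
J -> hit
H -> fault, evict J, frames {N,D,Y,Q,H}

{D, H, N, Q, Y}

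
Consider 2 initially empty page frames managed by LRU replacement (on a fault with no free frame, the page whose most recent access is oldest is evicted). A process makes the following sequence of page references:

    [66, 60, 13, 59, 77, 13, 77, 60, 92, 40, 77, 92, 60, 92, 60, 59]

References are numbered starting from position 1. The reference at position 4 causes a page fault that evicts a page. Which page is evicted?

60

pos 1: 66 -> miss, frames [66]
pos 2: 60 -> miss, frames [66, 60]
pos 3: 13 -> miss, evict 66, frames [60, 13]
pos 4: 59 -> miss, evict 60, frames [13, 59]
At position 4, page 60 is evicted.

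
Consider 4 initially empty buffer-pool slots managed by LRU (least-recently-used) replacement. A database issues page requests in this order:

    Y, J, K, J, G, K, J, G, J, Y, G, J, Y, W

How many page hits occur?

Y -> fault, frames {Y}
J -> fault, frames {Y,J}
K -> fault, frames {Y,J,K}
J -> hit
G -> fault, frames {Y,K,J,G}
K -> hit
J -> hit
G -> hit
J -> hit
Y -> hit
G -> hit
J -> hit
Y -> hit
W -> fault, evict K, frames {G,J,Y,W}
Hits: 9.

9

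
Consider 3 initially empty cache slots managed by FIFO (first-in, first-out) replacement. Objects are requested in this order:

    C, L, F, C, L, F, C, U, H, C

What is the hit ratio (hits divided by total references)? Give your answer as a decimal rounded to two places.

0.40

C → fault, frames (C)
L → fault, frames (C L)
F → fault, frames (C L F)
C → hit
L → hit
F → hit
C → hit
U → fault, evict C, frames (L F U)
H → fault, evict L, frames (F U H)
C → fault, evict F, frames (U H C)
Hits: 4 of 10 references → 4/10 = 0.4000.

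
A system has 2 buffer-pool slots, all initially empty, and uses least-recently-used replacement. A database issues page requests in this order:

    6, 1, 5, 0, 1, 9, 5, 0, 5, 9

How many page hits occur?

1

6: fault, frames {6}
1: fault, frames {6,1}
5: fault, evict 6, frames {1,5}
0: fault, evict 1, frames {5,0}
1: fault, evict 5, frames {0,1}
9: fault, evict 0, frames {1,9}
5: fault, evict 1, frames {9,5}
0: fault, evict 9, frames {5,0}
5: hit
9: fault, evict 0, frames {5,9}
Hits: 1.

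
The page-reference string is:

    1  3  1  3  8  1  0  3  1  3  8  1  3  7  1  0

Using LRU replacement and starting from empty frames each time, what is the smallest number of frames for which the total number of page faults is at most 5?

5

f=1: 16 faults
f=2: 13 faults
f=3: 8 faults
f=4: 6 faults
f=5: 5 faults
Smallest f with faults ≤ 5 is 5.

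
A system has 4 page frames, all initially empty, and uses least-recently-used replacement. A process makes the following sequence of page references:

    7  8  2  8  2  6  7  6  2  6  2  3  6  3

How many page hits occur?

9

7 → fault, frames (7)
8 → fault, frames (7 8)
2 → fault, frames (7 8 2)
8 → hit
2 → hit
6 → fault, frames (7 8 2 6)
7 → hit
6 → hit
2 → hit
6 → hit
2 → hit
3 → fault, evict 8, frames (7 6 2 3)
6 → hit
3 → hit
Hits: 9.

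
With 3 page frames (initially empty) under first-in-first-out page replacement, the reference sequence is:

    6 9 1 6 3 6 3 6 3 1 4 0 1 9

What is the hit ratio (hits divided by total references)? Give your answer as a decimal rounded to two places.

6: fault, frames [6]
9: fault, frames [6, 9]
1: fault, frames [6, 9, 1]
6: hit
3: fault, evict 6, frames [9, 1, 3]
6: fault, evict 9, frames [1, 3, 6]
3: hit
6: hit
3: hit
1: hit
4: fault, evict 1, frames [3, 6, 4]
0: fault, evict 3, frames [6, 4, 0]
1: fault, evict 6, frames [4, 0, 1]
9: fault, evict 4, frames [0, 1, 9]
Hits: 5 of 14 references → 5/14 = 0.3571.

0.36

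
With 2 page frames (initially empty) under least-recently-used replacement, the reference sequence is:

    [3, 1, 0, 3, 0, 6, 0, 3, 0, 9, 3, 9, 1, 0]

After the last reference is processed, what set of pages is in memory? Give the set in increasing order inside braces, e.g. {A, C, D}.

3 → fault, frames [3]
1 → fault, frames [3, 1]
0 → fault, evict 3, frames [1, 0]
3 → fault, evict 1, frames [0, 3]
0 → hit
6 → fault, evict 3, frames [0, 6]
0 → hit
3 → fault, evict 6, frames [0, 3]
0 → hit
9 → fault, evict 3, frames [0, 9]
3 → fault, evict 0, frames [9, 3]
9 → hit
1 → fault, evict 3, frames [9, 1]
0 → fault, evict 9, frames [1, 0]

{0, 1}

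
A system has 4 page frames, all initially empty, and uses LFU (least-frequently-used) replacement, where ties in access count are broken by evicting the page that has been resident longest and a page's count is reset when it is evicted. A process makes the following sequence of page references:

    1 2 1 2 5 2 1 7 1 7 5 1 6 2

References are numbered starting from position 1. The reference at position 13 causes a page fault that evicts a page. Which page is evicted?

pos 1: 1: fault, frames {1}
pos 2: 2: fault, frames {1,2}
pos 3: 1: hit
pos 4: 2: hit
pos 5: 5: fault, frames {1,2,5}
pos 6: 2: hit
pos 7: 1: hit
pos 8: 7: fault, frames {1,2,5,7}
pos 9: 1: hit
pos 10: 7: hit
pos 11: 5: hit
pos 12: 1: hit
pos 13: 6: fault, evict 5, frames {1,2,7,6}
At position 13, page 5 is evicted.

5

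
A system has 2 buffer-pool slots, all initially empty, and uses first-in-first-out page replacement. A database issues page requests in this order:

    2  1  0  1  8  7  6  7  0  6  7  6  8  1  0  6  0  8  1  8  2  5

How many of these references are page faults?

2: fault, frames {2}
1: fault, frames {2,1}
0: fault, evict 2, frames {1,0}
1: hit
8: fault, evict 1, frames {0,8}
7: fault, evict 0, frames {8,7}
6: fault, evict 8, frames {7,6}
7: hit
0: fault, evict 7, frames {6,0}
6: hit
7: fault, evict 6, frames {0,7}
6: fault, evict 0, frames {7,6}
8: fault, evict 7, frames {6,8}
1: fault, evict 6, frames {8,1}
0: fault, evict 8, frames {1,0}
6: fault, evict 1, frames {0,6}
0: hit
8: fault, evict 0, frames {6,8}
1: fault, evict 6, frames {8,1}
8: hit
2: fault, evict 8, frames {1,2}
5: fault, evict 1, frames {2,5}
Page faults: 17.

17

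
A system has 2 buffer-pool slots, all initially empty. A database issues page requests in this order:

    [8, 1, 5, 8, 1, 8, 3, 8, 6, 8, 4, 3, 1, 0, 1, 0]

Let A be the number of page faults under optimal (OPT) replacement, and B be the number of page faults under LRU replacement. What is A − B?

Under OPT: F F F . F . F . F . F F F F . . → 10 faults.
Under LRU: F F F F F . F . F . F F F F . . → 11 faults.
A − B = 10 − 11 = -1.

-1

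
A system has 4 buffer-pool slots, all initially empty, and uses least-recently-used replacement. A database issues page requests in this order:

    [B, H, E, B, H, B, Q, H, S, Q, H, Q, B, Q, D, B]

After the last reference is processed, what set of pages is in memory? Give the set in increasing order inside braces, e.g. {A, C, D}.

B → fault, frames [B]
H → fault, frames [B, H]
E → fault, frames [B, H, E]
B → hit
H → hit
B → hit
Q → fault, frames [E, H, B, Q]
H → hit
S → fault, evict E, frames [B, Q, H, S]
Q → hit
H → hit
Q → hit
B → hit
Q → hit
D → fault, evict S, frames [H, B, Q, D]
B → hit

{B, D, H, Q}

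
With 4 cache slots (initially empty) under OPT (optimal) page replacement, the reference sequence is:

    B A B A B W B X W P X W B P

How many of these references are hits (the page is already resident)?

9

B -> miss, frames {B}
A -> miss, frames {B,A}
B -> hit
A -> hit
B -> hit
W -> miss, frames {B,A,W}
B -> hit
X -> miss, frames {B,A,W,X}
W -> hit
P -> miss, evict A, frames {B,W,X,P}
X -> hit
W -> hit
B -> hit
P -> hit
Hits: 9.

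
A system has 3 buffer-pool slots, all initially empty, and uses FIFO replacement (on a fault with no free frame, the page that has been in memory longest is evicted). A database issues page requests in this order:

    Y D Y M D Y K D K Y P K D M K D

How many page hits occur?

7

Y: miss, frames {Y}
D: miss, frames {Y,D}
Y: hit
M: miss, frames {Y,D,M}
D: hit
Y: hit
K: miss, evict Y, frames {D,M,K}
D: hit
K: hit
Y: miss, evict D, frames {M,K,Y}
P: miss, evict M, frames {K,Y,P}
K: hit
D: miss, evict K, frames {Y,P,D}
M: miss, evict Y, frames {P,D,M}
K: miss, evict P, frames {D,M,K}
D: hit
Hits: 7.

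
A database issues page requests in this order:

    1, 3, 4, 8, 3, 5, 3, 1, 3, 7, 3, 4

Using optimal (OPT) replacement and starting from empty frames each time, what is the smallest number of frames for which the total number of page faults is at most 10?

2

f=1: 12 faults
f=2: 8 faults
f=3: 7 faults
f=4: 6 faults
f=5: 6 faults
f=6: 6 faults
Smallest f with faults ≤ 10 is 2.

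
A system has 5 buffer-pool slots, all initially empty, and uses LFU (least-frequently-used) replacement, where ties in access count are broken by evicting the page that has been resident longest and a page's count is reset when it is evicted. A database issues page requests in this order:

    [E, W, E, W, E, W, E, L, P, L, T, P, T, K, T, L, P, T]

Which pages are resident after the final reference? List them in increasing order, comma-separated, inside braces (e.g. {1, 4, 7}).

{E, L, P, T, W}

E: miss, frames [E]
W: miss, frames [E, W]
E: hit
W: hit
E: hit
W: hit
E: hit
L: miss, frames [E, W, L]
P: miss, frames [E, W, L, P]
L: hit
T: miss, frames [E, W, L, P, T]
P: hit
T: hit
K: miss, evict L, frames [E, W, P, T, K]
T: hit
L: miss, evict K, frames [E, W, P, T, L]
P: hit
T: hit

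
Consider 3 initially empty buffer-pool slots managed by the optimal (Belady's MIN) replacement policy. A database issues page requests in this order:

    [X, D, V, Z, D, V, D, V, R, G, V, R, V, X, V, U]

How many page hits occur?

8

X -> fault, frames {X}
D -> fault, frames {X,D}
V -> fault, frames {X,D,V}
Z -> fault, evict X, frames {D,V,Z}
D -> hit
V -> hit
D -> hit
V -> hit
R -> fault, evict Z, frames {D,V,R}
G -> fault, evict D, frames {V,R,G}
V -> hit
R -> hit
V -> hit
X -> fault, evict G, frames {V,R,X}
V -> hit
U -> fault, evict X, frames {V,R,U}
Hits: 8.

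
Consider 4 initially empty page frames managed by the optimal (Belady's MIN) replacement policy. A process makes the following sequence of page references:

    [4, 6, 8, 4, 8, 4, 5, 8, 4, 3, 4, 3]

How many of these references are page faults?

4 → miss, frames (4)
6 → miss, frames (4 6)
8 → miss, frames (4 6 8)
4 → hit
8 → hit
4 → hit
5 → miss, frames (4 6 8 5)
8 → hit
4 → hit
3 → miss, evict 5, frames (4 6 8 3)
4 → hit
3 → hit
Page faults: 5.

5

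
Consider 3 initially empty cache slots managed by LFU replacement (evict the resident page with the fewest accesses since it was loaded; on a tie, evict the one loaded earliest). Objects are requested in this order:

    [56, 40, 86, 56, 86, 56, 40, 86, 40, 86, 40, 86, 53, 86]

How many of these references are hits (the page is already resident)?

10

56: miss, frames {56}
40: miss, frames {56,40}
86: miss, frames {56,40,86}
56: hit
86: hit
56: hit
40: hit
86: hit
40: hit
86: hit
40: hit
86: hit
53: miss, evict 56, frames {40,86,53}
86: hit
Hits: 10.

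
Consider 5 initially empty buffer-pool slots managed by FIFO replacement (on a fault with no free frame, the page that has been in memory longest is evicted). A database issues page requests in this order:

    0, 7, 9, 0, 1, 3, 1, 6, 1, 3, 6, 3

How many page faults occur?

0 → fault, frames {0}
7 → fault, frames {0,7}
9 → fault, frames {0,7,9}
0 → hit
1 → fault, frames {0,7,9,1}
3 → fault, frames {0,7,9,1,3}
1 → hit
6 → fault, evict 0, frames {7,9,1,3,6}
1 → hit
3 → hit
6 → hit
3 → hit
Page faults: 6.

6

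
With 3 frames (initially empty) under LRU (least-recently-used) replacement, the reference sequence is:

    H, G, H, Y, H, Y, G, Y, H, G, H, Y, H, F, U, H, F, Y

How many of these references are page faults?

H → fault, frames (H)
G → fault, frames (H G)
H → hit
Y → fault, frames (G H Y)
H → hit
Y → hit
G → hit
Y → hit
H → hit
G → hit
H → hit
Y → hit
H → hit
F → fault, evict G, frames (Y H F)
U → fault, evict Y, frames (H F U)
H → hit
F → hit
Y → fault, evict U, frames (H F Y)
Page faults: 6.

6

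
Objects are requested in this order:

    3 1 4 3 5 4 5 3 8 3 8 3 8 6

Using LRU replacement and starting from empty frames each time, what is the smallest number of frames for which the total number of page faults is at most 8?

f=1: 14 faults
f=2: 9 faults
f=3: 6 faults
f=4: 6 faults
f=5: 6 faults
f=6: 6 faults
Smallest f with faults ≤ 8 is 3.

3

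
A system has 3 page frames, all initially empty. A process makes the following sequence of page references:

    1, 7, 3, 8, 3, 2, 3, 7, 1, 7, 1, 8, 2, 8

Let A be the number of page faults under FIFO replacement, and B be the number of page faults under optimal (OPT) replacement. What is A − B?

Under FIFO: F F F F . F . F F . . F F . → 9 faults.
Under OPT: F F F F . F . . F . . F . . → 7 faults.
A − B = 9 − 7 = 2.

2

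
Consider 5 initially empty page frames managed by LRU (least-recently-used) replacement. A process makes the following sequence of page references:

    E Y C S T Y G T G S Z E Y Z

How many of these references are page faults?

9

E → miss, frames (E)
Y → miss, frames (E Y)
C → miss, frames (E Y C)
S → miss, frames (E Y C S)
T → miss, frames (E Y C S T)
Y → hit
G → miss, evict E, frames (C S T Y G)
T → hit
G → hit
S → hit
Z → miss, evict C, frames (Y T G S Z)
E → miss, evict Y, frames (T G S Z E)
Y → miss, evict T, frames (G S Z E Y)
Z → hit
Page faults: 9.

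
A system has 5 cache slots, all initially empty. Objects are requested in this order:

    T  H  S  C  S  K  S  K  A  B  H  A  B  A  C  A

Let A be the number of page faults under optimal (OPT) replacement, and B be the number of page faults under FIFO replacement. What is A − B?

Under OPT: F F F F . F . . F F . . . . . . → 7 faults.
Under FIFO: F F F F . F . . F F F . . . . . → 8 faults.
A − B = 7 − 8 = -1.

-1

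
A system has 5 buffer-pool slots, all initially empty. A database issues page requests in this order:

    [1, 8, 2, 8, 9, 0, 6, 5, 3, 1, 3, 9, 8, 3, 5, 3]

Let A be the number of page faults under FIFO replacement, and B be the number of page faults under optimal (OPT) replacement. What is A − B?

3

Under FIFO: F F F . F F F F F F . F F . . . → 11 faults.
Under OPT: F F F . F F F F F . . . . . . . → 8 faults.
A − B = 11 − 8 = 3.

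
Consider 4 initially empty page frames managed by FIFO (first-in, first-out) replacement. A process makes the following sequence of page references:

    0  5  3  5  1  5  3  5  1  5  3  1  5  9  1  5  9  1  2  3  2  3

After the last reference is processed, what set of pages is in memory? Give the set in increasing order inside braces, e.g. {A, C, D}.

0 → fault, frames [0]
5 → fault, frames [0, 5]
3 → fault, frames [0, 5, 3]
5 → hit
1 → fault, frames [0, 5, 3, 1]
5 → hit
3 → hit
5 → hit
1 → hit
5 → hit
3 → hit
1 → hit
5 → hit
9 → fault, evict 0, frames [5, 3, 1, 9]
1 → hit
5 → hit
9 → hit
1 → hit
2 → fault, evict 5, frames [3, 1, 9, 2]
3 → hit
2 → hit
3 → hit

{1, 2, 3, 9}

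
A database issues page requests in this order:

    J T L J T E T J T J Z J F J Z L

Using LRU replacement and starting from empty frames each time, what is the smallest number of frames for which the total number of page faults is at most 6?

f=1: 16 faults
f=2: 11 faults
f=3: 7 faults
f=4: 7 faults
f=5: 7 faults
f=6: 6 faults
Smallest f with faults ≤ 6 is 6.

6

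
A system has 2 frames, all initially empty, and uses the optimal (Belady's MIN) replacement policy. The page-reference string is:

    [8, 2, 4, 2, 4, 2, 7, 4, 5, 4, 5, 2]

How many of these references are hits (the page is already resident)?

6

8 → miss, frames (8)
2 → miss, frames (8 2)
4 → miss, evict 8, frames (2 4)
2 → hit
4 → hit
2 → hit
7 → miss, evict 2, frames (4 7)
4 → hit
5 → miss, evict 7, frames (4 5)
4 → hit
5 → hit
2 → miss, evict 5, frames (4 2)
Hits: 6.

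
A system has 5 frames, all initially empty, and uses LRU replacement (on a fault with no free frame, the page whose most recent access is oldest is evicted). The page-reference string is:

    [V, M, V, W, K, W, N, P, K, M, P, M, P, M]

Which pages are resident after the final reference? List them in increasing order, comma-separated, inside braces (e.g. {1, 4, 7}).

{K, M, N, P, W}

V → miss, frames (V)
M → miss, frames (V M)
V → hit
W → miss, frames (M V W)
K → miss, frames (M V W K)
W → hit
N → miss, frames (M V K W N)
P → miss, evict M, frames (V K W N P)
K → hit
M → miss, evict V, frames (W N P K M)
P → hit
M → hit
P → hit
M → hit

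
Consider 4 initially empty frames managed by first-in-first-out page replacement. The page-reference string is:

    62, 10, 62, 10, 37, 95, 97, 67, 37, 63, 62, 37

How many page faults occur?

62: miss, frames {62}
10: miss, frames {62,10}
62: hit
10: hit
37: miss, frames {62,10,37}
95: miss, frames {62,10,37,95}
97: miss, evict 62, frames {10,37,95,97}
67: miss, evict 10, frames {37,95,97,67}
37: hit
63: miss, evict 37, frames {95,97,67,63}
62: miss, evict 95, frames {97,67,63,62}
37: miss, evict 97, frames {67,63,62,37}
Page faults: 9.

9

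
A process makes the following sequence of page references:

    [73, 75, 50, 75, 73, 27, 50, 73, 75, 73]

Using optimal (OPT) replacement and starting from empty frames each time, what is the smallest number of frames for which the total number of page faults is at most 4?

4

f=1: 10 faults
f=2: 7 faults
f=3: 5 faults
f=4: 4 faults
Smallest f with faults ≤ 4 is 4.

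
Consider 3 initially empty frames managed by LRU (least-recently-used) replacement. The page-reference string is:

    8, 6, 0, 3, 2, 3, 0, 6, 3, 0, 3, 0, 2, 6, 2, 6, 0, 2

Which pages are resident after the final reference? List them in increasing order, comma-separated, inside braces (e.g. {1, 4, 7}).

{0, 2, 6}

8: fault, frames {8}
6: fault, frames {8,6}
0: fault, frames {8,6,0}
3: fault, evict 8, frames {6,0,3}
2: fault, evict 6, frames {0,3,2}
3: hit
0: hit
6: fault, evict 2, frames {3,0,6}
3: hit
0: hit
3: hit
0: hit
2: fault, evict 6, frames {3,0,2}
6: fault, evict 3, frames {0,2,6}
2: hit
6: hit
0: hit
2: hit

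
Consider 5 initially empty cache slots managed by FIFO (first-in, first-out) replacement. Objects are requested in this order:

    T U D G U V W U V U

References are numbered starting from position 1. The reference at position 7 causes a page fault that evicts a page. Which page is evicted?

pos 1: T → miss, frames [T]
pos 2: U → miss, frames [T, U]
pos 3: D → miss, frames [T, U, D]
pos 4: G → miss, frames [T, U, D, G]
pos 5: U → hit
pos 6: V → miss, frames [T, U, D, G, V]
pos 7: W → miss, evict T, frames [U, D, G, V, W]
At position 7, page T is evicted.

T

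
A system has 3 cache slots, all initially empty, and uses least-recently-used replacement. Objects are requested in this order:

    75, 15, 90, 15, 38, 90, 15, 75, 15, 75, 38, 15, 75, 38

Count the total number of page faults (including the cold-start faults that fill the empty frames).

75: miss, frames {75}
15: miss, frames {75,15}
90: miss, frames {75,15,90}
15: hit
38: miss, evict 75, frames {90,15,38}
90: hit
15: hit
75: miss, evict 38, frames {90,15,75}
15: hit
75: hit
38: miss, evict 90, frames {15,75,38}
15: hit
75: hit
38: hit
Page faults: 6.

6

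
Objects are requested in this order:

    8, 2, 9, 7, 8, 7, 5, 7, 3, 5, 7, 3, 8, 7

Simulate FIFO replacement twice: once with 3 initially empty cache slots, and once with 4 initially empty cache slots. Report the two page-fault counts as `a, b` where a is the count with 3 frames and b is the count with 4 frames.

3 frames: F F F F F . F . F . F . F . → 9 faults.
4 frames: F F F F . . F . F . . . F . → 7 faults.
7 < 9: adding a frame reduced faults, as is typical.

9, 7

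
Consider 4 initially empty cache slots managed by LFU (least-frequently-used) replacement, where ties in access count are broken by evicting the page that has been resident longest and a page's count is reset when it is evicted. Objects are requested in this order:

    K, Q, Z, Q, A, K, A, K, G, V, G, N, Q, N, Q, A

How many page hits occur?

K: miss, frames (K)
Q: miss, frames (K Q)
Z: miss, frames (K Q Z)
Q: hit
A: miss, frames (K Q Z A)
K: hit
A: hit
K: hit
G: miss, evict Z, frames (K Q A G)
V: miss, evict G, frames (K Q A V)
G: miss, evict V, frames (K Q A G)
N: miss, evict G, frames (K Q A N)
Q: hit
N: hit
Q: hit
A: hit
Hits: 8.

8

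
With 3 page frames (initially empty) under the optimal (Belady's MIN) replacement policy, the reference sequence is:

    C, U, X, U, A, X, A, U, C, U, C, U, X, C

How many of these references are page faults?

5

C -> fault, frames {C}
U -> fault, frames {C,U}
X -> fault, frames {C,U,X}
U -> hit
A -> fault, evict C, frames {U,X,A}
X -> hit
A -> hit
U -> hit
C -> fault, evict A, frames {U,X,C}
U -> hit
C -> hit
U -> hit
X -> hit
C -> hit
Page faults: 5.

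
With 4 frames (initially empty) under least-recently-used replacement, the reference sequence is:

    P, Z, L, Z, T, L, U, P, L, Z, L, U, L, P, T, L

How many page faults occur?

8

P → miss, frames {P}
Z → miss, frames {P,Z}
L → miss, frames {P,Z,L}
Z → hit
T → miss, frames {P,L,Z,T}
L → hit
U → miss, evict P, frames {Z,T,L,U}
P → miss, evict Z, frames {T,L,U,P}
L → hit
Z → miss, evict T, frames {U,P,L,Z}
L → hit
U → hit
L → hit
P → hit
T → miss, evict Z, frames {U,L,P,T}
L → hit
Page faults: 8.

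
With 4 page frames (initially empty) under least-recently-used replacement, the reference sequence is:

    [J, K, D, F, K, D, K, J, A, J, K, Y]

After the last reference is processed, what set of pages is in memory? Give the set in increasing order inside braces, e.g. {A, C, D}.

J: miss, frames [J]
K: miss, frames [J, K]
D: miss, frames [J, K, D]
F: miss, frames [J, K, D, F]
K: hit
D: hit
K: hit
J: hit
A: miss, evict F, frames [D, K, J, A]
J: hit
K: hit
Y: miss, evict D, frames [A, J, K, Y]

{A, J, K, Y}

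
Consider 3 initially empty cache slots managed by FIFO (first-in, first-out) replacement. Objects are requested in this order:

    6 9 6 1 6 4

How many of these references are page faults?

6 → miss, frames {6}
9 → miss, frames {6,9}
6 → hit
1 → miss, frames {6,9,1}
6 → hit
4 → miss, evict 6, frames {9,1,4}
Page faults: 4.

4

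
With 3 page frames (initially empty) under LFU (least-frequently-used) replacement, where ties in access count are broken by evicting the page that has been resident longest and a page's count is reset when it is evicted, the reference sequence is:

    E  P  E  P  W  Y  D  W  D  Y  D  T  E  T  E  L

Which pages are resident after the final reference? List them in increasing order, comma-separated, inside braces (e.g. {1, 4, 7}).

{E, L, T}

E: miss, frames [E]
P: miss, frames [E, P]
E: hit
P: hit
W: miss, frames [E, P, W]
Y: miss, evict W, frames [E, P, Y]
D: miss, evict Y, frames [E, P, D]
W: miss, evict D, frames [E, P, W]
D: miss, evict W, frames [E, P, D]
Y: miss, evict D, frames [E, P, Y]
D: miss, evict Y, frames [E, P, D]
T: miss, evict D, frames [E, P, T]
E: hit
T: hit
E: hit
L: miss, evict P, frames [E, T, L]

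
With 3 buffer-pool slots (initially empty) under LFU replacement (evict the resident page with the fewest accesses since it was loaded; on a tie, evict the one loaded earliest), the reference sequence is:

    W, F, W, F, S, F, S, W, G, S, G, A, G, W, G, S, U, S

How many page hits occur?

W -> fault, frames {W}
F -> fault, frames {W,F}
W -> hit
F -> hit
S -> fault, frames {W,F,S}
F -> hit
S -> hit
W -> hit
G -> fault, evict S, frames {W,F,G}
S -> fault, evict G, frames {W,F,S}
G -> fault, evict S, frames {W,F,G}
A -> fault, evict G, frames {W,F,A}
G -> fault, evict A, frames {W,F,G}
W -> hit
G -> hit
S -> fault, evict G, frames {W,F,S}
U -> fault, evict S, frames {W,F,U}
S -> fault, evict U, frames {W,F,S}
Hits: 7.

7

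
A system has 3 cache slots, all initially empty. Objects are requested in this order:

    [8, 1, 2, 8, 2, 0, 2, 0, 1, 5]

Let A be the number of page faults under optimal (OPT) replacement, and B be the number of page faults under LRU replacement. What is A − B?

-1

Under OPT: F F F . . F . . . F → 5 faults.
Under LRU: F F F . . F . . F F → 6 faults.
A − B = 5 − 6 = -1.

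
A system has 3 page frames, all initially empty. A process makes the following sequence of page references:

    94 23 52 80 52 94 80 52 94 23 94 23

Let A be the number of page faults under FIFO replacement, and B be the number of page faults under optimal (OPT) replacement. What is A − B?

Under FIFO: F F F F . F . . . F . . → 6 faults.
Under OPT: F F F F . . . . . F . . → 5 faults.
A − B = 6 − 5 = 1.

1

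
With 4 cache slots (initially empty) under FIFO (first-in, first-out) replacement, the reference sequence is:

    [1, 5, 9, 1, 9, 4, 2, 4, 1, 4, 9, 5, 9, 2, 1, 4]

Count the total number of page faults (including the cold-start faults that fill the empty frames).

1 → fault, frames [1]
5 → fault, frames [1, 5]
9 → fault, frames [1, 5, 9]
1 → hit
9 → hit
4 → fault, frames [1, 5, 9, 4]
2 → fault, evict 1, frames [5, 9, 4, 2]
4 → hit
1 → fault, evict 5, frames [9, 4, 2, 1]
4 → hit
9 → hit
5 → fault, evict 9, frames [4, 2, 1, 5]
9 → fault, evict 4, frames [2, 1, 5, 9]
2 → hit
1 → hit
4 → fault, evict 2, frames [1, 5, 9, 4]
Page faults: 9.

9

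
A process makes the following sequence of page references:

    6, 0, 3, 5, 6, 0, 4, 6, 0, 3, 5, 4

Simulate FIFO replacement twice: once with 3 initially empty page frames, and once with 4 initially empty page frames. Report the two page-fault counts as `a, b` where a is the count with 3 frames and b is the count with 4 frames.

3 frames: F F F F F F F . . F F . → 9 faults.
4 frames: F F F F . . F F F F F F → 10 faults.
10 > 9: adding a frame increased faults — Belady's anomaly.

9, 10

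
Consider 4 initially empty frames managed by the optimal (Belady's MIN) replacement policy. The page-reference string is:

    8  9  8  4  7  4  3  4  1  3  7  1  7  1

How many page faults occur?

6

8 → fault, frames [8]
9 → fault, frames [8, 9]
8 → hit
4 → fault, frames [8, 9, 4]
7 → fault, frames [8, 9, 4, 7]
4 → hit
3 → fault, evict 9, frames [8, 4, 7, 3]
4 → hit
1 → fault, evict 4, frames [8, 7, 3, 1]
3 → hit
7 → hit
1 → hit
7 → hit
1 → hit
Page faults: 6.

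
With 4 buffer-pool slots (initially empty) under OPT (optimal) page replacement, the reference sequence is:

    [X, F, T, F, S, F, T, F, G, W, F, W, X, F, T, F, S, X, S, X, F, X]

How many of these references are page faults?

7

X -> fault, frames {X}
F -> fault, frames {X,F}
T -> fault, frames {X,F,T}
F -> hit
S -> fault, frames {X,F,T,S}
F -> hit
T -> hit
F -> hit
G -> fault, evict S, frames {X,F,T,G}
W -> fault, evict G, frames {X,F,T,W}
F -> hit
W -> hit
X -> hit
F -> hit
T -> hit
F -> hit
S -> fault, evict W, frames {X,F,T,S}
X -> hit
S -> hit
X -> hit
F -> hit
X -> hit
Page faults: 7.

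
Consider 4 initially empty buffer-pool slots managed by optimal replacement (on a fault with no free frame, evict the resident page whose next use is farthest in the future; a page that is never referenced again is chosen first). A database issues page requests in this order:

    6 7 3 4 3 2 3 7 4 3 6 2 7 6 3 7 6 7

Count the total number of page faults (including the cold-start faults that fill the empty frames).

6: fault, frames [6]
7: fault, frames [6, 7]
3: fault, frames [6, 7, 3]
4: fault, frames [6, 7, 3, 4]
3: hit
2: fault, evict 6, frames [7, 3, 4, 2]
3: hit
7: hit
4: hit
3: hit
6: fault, evict 4, frames [7, 3, 2, 6]
2: hit
7: hit
6: hit
3: hit
7: hit
6: hit
7: hit
Page faults: 6.

6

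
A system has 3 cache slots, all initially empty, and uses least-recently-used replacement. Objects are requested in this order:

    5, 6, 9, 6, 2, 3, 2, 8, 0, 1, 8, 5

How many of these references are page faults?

5: fault, frames [5]
6: fault, frames [5, 6]
9: fault, frames [5, 6, 9]
6: hit
2: fault, evict 5, frames [9, 6, 2]
3: fault, evict 9, frames [6, 2, 3]
2: hit
8: fault, evict 6, frames [3, 2, 8]
0: fault, evict 3, frames [2, 8, 0]
1: fault, evict 2, frames [8, 0, 1]
8: hit
5: fault, evict 0, frames [1, 8, 5]
Page faults: 9.

9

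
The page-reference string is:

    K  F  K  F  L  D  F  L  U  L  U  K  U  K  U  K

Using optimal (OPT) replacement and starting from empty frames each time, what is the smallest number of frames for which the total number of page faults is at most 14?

f=1: 16 faults
f=2: 7 faults
f=3: 6 faults
f=4: 5 faults
f=5: 5 faults
Smallest f with faults ≤ 14 is 2.

2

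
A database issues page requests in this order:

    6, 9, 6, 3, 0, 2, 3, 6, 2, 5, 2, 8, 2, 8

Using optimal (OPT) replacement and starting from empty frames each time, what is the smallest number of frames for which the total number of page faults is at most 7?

f=1: 14 faults
f=2: 8 faults
f=3: 7 faults
f=4: 7 faults
f=5: 7 faults
f=6: 7 faults
f=7: 7 faults
Smallest f with faults ≤ 7 is 3.

3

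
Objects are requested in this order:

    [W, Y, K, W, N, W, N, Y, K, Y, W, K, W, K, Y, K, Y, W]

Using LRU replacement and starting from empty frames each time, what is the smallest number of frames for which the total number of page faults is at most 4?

f=1: 18 faults
f=2: 11 faults
f=3: 7 faults
f=4: 4 faults
Smallest f with faults ≤ 4 is 4.

4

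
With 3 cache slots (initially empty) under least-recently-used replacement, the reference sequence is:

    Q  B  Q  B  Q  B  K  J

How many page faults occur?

Q -> fault, frames (Q)
B -> fault, frames (Q B)
Q -> hit
B -> hit
Q -> hit
B -> hit
K -> fault, frames (Q B K)
J -> fault, evict Q, frames (B K J)
Page faults: 4.

4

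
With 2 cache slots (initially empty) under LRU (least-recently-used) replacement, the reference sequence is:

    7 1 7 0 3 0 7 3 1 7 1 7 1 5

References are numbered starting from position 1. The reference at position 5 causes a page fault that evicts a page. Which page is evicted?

pos 1: 7 → miss, frames (7)
pos 2: 1 → miss, frames (7 1)
pos 3: 7 → hit
pos 4: 0 → miss, evict 1, frames (7 0)
pos 5: 3 → miss, evict 7, frames (0 3)
At position 5, page 7 is evicted.

7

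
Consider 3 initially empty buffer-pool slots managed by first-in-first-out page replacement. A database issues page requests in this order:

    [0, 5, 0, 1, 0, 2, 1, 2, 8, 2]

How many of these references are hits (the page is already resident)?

0 → fault, frames {0}
5 → fault, frames {0,5}
0 → hit
1 → fault, frames {0,5,1}
0 → hit
2 → fault, evict 0, frames {5,1,2}
1 → hit
2 → hit
8 → fault, evict 5, frames {1,2,8}
2 → hit
Hits: 5.

5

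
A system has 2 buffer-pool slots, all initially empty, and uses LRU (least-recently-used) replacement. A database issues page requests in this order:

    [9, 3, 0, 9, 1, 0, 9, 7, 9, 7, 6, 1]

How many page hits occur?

9 → fault, frames [9]
3 → fault, frames [9, 3]
0 → fault, evict 9, frames [3, 0]
9 → fault, evict 3, frames [0, 9]
1 → fault, evict 0, frames [9, 1]
0 → fault, evict 9, frames [1, 0]
9 → fault, evict 1, frames [0, 9]
7 → fault, evict 0, frames [9, 7]
9 → hit
7 → hit
6 → fault, evict 9, frames [7, 6]
1 → fault, evict 7, frames [6, 1]
Hits: 2.

2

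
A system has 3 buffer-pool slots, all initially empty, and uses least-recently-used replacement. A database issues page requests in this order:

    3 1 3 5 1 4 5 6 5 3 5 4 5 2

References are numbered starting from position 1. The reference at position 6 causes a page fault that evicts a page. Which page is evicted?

pos 1: 3 → fault, frames {3}
pos 2: 1 → fault, frames {3,1}
pos 3: 3 → hit
pos 4: 5 → fault, frames {1,3,5}
pos 5: 1 → hit
pos 6: 4 → fault, evict 3, frames {5,1,4}
At position 6, page 3 is evicted.

3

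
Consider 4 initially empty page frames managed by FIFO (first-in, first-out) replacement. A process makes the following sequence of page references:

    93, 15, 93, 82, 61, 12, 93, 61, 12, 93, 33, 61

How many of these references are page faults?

7

93: miss, frames [93]
15: miss, frames [93, 15]
93: hit
82: miss, frames [93, 15, 82]
61: miss, frames [93, 15, 82, 61]
12: miss, evict 93, frames [15, 82, 61, 12]
93: miss, evict 15, frames [82, 61, 12, 93]
61: hit
12: hit
93: hit
33: miss, evict 82, frames [61, 12, 93, 33]
61: hit
Page faults: 7.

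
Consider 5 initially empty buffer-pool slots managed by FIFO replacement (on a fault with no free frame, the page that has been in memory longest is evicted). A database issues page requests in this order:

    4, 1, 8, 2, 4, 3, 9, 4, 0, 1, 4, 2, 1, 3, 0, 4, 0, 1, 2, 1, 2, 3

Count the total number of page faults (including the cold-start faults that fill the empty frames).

4: fault, frames {4}
1: fault, frames {4,1}
8: fault, frames {4,1,8}
2: fault, frames {4,1,8,2}
4: hit
3: fault, frames {4,1,8,2,3}
9: fault, evict 4, frames {1,8,2,3,9}
4: fault, evict 1, frames {8,2,3,9,4}
0: fault, evict 8, frames {2,3,9,4,0}
1: fault, evict 2, frames {3,9,4,0,1}
4: hit
2: fault, evict 3, frames {9,4,0,1,2}
1: hit
3: fault, evict 9, frames {4,0,1,2,3}
0: hit
4: hit
0: hit
1: hit
2: hit
1: hit
2: hit
3: hit
Page faults: 11.

11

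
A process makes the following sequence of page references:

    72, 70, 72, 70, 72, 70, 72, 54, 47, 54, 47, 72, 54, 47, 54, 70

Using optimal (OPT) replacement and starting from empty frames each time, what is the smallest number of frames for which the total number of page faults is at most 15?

f=1: 16 faults
f=2: 7 faults
f=3: 5 faults
f=4: 4 faults
Smallest f with faults ≤ 15 is 2.

2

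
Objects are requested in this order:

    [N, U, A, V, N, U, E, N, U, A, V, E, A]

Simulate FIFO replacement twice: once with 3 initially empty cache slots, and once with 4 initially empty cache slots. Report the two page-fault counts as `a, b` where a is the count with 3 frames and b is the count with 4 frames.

3 frames: F F F F F F F . . F F . . → 9 faults.
4 frames: F F F F . . F F F F F F . → 10 faults.
10 > 9: adding a frame increased faults — Belady's anomaly.

9, 10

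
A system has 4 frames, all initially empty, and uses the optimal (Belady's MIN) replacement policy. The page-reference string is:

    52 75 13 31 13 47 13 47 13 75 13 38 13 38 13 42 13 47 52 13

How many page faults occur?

7

52: miss, frames (52)
75: miss, frames (52 75)
13: miss, frames (52 75 13)
31: miss, frames (52 75 13 31)
13: hit
47: miss, evict 31, frames (52 75 13 47)
13: hit
47: hit
13: hit
75: hit
13: hit
38: miss, evict 75, frames (52 13 47 38)
13: hit
38: hit
13: hit
42: miss, evict 38, frames (52 13 47 42)
13: hit
47: hit
52: hit
13: hit
Page faults: 7.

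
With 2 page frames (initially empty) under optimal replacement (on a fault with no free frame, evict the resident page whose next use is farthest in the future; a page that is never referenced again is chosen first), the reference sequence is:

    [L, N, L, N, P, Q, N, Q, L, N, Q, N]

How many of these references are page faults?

L -> fault, frames (L)
N -> fault, frames (L N)
L -> hit
N -> hit
P -> fault, evict L, frames (N P)
Q -> fault, evict P, frames (N Q)
N -> hit
Q -> hit
L -> fault, evict Q, frames (N L)
N -> hit
Q -> fault, evict L, frames (N Q)
N -> hit
Page faults: 6.

6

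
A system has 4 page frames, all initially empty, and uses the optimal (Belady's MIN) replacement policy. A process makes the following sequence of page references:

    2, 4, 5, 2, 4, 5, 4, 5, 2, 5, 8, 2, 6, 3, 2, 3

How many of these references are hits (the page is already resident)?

2 -> fault, frames [2]
4 -> fault, frames [2, 4]
5 -> fault, frames [2, 4, 5]
2 -> hit
4 -> hit
5 -> hit
4 -> hit
5 -> hit
2 -> hit
5 -> hit
8 -> fault, frames [2, 4, 5, 8]
2 -> hit
6 -> fault, evict 8, frames [2, 4, 5, 6]
3 -> fault, evict 6, frames [2, 4, 5, 3]
2 -> hit
3 -> hit
Hits: 10.

10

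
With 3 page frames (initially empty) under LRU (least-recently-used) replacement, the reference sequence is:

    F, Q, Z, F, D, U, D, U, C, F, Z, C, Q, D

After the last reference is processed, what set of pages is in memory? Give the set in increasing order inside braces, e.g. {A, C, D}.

F -> miss, frames [F]
Q -> miss, frames [F, Q]
Z -> miss, frames [F, Q, Z]
F -> hit
D -> miss, evict Q, frames [Z, F, D]
U -> miss, evict Z, frames [F, D, U]
D -> hit
U -> hit
C -> miss, evict F, frames [D, U, C]
F -> miss, evict D, frames [U, C, F]
Z -> miss, evict U, frames [C, F, Z]
C -> hit
Q -> miss, evict F, frames [Z, C, Q]
D -> miss, evict Z, frames [C, Q, D]

{C, D, Q}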